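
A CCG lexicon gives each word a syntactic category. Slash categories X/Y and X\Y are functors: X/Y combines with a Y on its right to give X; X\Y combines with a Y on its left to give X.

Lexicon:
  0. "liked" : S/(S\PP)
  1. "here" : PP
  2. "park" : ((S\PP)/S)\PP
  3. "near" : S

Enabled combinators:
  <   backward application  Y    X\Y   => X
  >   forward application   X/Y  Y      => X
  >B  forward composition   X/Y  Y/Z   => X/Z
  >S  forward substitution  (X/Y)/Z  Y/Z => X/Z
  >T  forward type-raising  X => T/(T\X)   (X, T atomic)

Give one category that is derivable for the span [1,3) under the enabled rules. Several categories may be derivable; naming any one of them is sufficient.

[0,4] S   >
  [0,1] "liked" : S/(S\PP)
  [1,4] S\PP   >
    [1,3] (S\PP)/S   <
      [1,2] "here" : PP
      [2,3] "park" : ((S\PP)/S)\PP
    [3,4] "near" : S

(S\PP)/S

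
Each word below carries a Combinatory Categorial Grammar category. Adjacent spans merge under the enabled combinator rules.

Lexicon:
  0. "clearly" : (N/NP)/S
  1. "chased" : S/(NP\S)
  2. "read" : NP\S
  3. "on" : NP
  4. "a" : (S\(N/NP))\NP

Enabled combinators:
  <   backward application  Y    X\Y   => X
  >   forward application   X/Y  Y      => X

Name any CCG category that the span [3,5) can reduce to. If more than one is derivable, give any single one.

S\(N/NP)

[0,5] S   <
  [0,3] N/NP   >
    [0,1] "clearly" : (N/NP)/S
    [1,3] S   >
      [1,2] "chased" : S/(NP\S)
      [2,3] "read" : NP\S
  [3,5] S\(N/NP)   <
    [3,4] "on" : NP
    [4,5] "a" : (S\(N/NP))\NP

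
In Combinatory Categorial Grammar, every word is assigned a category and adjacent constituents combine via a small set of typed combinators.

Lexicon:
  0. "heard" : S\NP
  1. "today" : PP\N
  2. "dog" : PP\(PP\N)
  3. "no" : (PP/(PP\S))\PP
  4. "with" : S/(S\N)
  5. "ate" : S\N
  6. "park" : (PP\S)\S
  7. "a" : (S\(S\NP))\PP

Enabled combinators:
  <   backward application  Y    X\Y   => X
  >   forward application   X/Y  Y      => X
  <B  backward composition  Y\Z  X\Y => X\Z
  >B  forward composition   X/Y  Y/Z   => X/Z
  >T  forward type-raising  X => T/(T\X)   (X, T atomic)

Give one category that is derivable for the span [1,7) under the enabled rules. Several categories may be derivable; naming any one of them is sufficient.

PP

[0,8] S   <
  [0,1] "heard" : S\NP
  [1,8] S\(S\NP)   <
    [1,7] PP   >
      [1,4] PP/(PP\S)   <
        [1,3] PP   <
          [1,2] "today" : PP\N
          [2,3] "dog" : PP\(PP\N)
        [3,4] "no" : (PP/(PP\S))\PP
      [4,7] PP\S   <
        [4,6] S   >
          [4,5] "with" : S/(S\N)
          [5,6] "ate" : S\N
        [6,7] "park" : (PP\S)\S
    [7,8] "a" : (S\(S\NP))\PP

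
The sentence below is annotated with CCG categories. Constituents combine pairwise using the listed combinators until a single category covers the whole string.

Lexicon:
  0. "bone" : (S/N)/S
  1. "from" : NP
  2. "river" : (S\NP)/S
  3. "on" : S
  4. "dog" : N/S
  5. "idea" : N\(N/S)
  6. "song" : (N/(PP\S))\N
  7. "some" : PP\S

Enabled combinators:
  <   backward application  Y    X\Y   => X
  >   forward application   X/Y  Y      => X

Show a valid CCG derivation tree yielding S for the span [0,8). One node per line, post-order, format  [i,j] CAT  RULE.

[0,8] S   >
  [0,4] S/N   >
    [0,1] "bone" : (S/N)/S
    [1,4] S   <
      [1,2] "from" : NP
      [2,4] S\NP   >
        [2,3] "river" : (S\NP)/S
        [3,4] "on" : S
  [4,8] N   >
    [4,7] N/(PP\S)   <
      [4,6] N   <
        [4,5] "dog" : N/S
        [5,6] "idea" : N\(N/S)
      [6,7] "song" : (N/(PP\S))\N
    [7,8] "some" : PP\S

[0,1] (S/N)/S  lex  "bone"
[1,2] NP  lex  "from"
[2,3] (S\NP)/S  lex  "river"
[3,4] S  lex  "on"
[2,4] S\NP  >  k=3
[1,4] S  <  k=2
[0,4] S/N  >  k=1
[4,5] N/S  lex  "dog"
[5,6] N\(N/S)  lex  "idea"
[4,6] N  <  k=5
[6,7] (N/(PP\S))\N  lex  "song"
[4,7] N/(PP\S)  <  k=6
[7,8] PP\S  lex  "some"
[4,8] N  >  k=7
[0,8] S  >  k=4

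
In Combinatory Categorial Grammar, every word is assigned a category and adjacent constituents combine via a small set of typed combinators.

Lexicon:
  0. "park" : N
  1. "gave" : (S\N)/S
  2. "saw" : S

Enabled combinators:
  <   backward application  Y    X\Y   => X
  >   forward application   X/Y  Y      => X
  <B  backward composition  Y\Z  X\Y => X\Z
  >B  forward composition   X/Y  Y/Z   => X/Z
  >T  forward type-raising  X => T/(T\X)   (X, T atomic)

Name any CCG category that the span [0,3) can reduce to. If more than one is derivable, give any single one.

S

[0,3] S   <
  [0,1] "park" : N
  [1,3] S\N   >
    [1,2] "gave" : (S\N)/S
    [2,3] "saw" : S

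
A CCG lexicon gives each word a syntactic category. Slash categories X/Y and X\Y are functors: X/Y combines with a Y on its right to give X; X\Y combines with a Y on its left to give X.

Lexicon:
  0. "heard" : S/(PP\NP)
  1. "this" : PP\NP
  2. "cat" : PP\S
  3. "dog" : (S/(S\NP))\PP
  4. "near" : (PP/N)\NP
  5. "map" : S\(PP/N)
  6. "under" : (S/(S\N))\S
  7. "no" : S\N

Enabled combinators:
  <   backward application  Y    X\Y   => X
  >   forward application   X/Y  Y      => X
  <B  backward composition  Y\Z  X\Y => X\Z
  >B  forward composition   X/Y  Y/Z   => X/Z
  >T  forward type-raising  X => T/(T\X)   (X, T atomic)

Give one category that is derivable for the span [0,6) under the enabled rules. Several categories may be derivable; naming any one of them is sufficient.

S

[0,8] S   >
  [0,7] S/(S\N)   <
    [0,6] S   >
      [0,4] S/(S\NP)   <
        [0,3] PP   <
          [0,2] S   >
            [0,1] "heard" : S/(PP\NP)
            [1,2] "this" : PP\NP
          [2,3] "cat" : PP\S
        [3,4] "dog" : (S/(S\NP))\PP
      [4,6] S\NP   <B
        [4,5] "near" : (PP/N)\NP
        [5,6] "map" : S\(PP/N)
    [6,7] "under" : (S/(S\N))\S
  [7,8] "no" : S\N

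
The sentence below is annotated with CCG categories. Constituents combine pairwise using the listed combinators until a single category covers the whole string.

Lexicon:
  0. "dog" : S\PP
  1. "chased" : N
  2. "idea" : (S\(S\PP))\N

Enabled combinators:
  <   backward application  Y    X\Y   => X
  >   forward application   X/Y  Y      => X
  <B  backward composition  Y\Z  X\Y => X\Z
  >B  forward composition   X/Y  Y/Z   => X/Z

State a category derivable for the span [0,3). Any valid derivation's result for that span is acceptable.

[0,3] S   <
  [0,1] "dog" : S\PP
  [1,3] S\(S\PP)   <
    [1,2] "chased" : N
    [2,3] "idea" : (S\(S\PP))\N

S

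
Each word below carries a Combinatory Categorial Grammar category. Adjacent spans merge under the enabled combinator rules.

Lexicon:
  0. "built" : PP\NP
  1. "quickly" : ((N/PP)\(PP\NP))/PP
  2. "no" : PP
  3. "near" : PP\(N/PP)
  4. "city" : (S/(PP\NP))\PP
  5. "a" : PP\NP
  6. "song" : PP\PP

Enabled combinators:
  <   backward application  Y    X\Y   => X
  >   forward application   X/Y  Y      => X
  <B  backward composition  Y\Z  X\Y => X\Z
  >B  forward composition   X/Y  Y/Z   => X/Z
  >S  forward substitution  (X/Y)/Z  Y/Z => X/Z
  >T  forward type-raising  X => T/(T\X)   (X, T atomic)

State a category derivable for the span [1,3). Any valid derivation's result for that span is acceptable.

[0,7] S   >
  [0,5] S/(PP\NP)   <
    [0,4] PP   <
      [0,3] N/PP   <
        [0,1] "built" : PP\NP
        [1,3] (N/PP)\(PP\NP)   >
          [1,2] "quickly" : ((N/PP)\(PP\NP))/PP
          [2,3] "no" : PP
      [3,4] "near" : PP\(N/PP)
    [4,5] "city" : (S/(PP\NP))\PP
  [5,7] PP\NP   <B
    [5,6] "a" : PP\NP
    [6,7] "song" : PP\PP

(N/PP)\(PP\NP)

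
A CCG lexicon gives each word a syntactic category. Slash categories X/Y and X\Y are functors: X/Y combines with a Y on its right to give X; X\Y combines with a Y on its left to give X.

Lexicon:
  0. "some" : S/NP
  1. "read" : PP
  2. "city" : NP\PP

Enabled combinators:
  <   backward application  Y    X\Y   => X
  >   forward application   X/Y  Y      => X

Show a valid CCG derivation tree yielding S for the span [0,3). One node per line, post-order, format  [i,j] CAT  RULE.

[0,3] S   >
  [0,1] "some" : S/NP
  [1,3] NP   <
    [1,2] "read" : PP
    [2,3] "city" : NP\PP

[0,1] S/NP  lex  "some"
[1,2] PP  lex  "read"
[2,3] NP\PP  lex  "city"
[1,3] NP  <  k=2
[0,3] S  >  k=1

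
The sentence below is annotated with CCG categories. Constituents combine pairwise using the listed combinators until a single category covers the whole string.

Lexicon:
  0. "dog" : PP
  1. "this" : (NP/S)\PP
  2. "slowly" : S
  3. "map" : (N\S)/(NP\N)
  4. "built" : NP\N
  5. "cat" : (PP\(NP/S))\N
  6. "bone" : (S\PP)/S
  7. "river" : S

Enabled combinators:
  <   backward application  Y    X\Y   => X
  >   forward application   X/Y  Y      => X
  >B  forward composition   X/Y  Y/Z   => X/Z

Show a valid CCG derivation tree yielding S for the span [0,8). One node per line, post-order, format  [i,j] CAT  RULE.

[0,1] PP  lex  "dog"
[1,2] (NP/S)\PP  lex  "this"
[0,2] NP/S  <  k=1
[2,3] S  lex  "slowly"
[3,4] (N\S)/(NP\N)  lex  "map"
[4,5] NP\N  lex  "built"
[3,5] N\S  >  k=4
[2,5] N  <  k=3
[5,6] (PP\(NP/S))\N  lex  "cat"
[2,6] PP\(NP/S)  <  k=5
[0,6] PP  <  k=2
[6,7] (S\PP)/S  lex  "bone"
[7,8] S  lex  "river"
[6,8] S\PP  >  k=7
[0,8] S  <  k=6

[0,8] S   <
  [0,6] PP   <
    [0,2] NP/S   <
      [0,1] "dog" : PP
      [1,2] "this" : (NP/S)\PP
    [2,6] PP\(NP/S)   <
      [2,5] N   <
        [2,3] "slowly" : S
        [3,5] N\S   >
          [3,4] "map" : (N\S)/(NP\N)
          [4,5] "built" : NP\N
      [5,6] "cat" : (PP\(NP/S))\N
  [6,8] S\PP   >
    [6,7] "bone" : (S\PP)/S
    [7,8] "river" : S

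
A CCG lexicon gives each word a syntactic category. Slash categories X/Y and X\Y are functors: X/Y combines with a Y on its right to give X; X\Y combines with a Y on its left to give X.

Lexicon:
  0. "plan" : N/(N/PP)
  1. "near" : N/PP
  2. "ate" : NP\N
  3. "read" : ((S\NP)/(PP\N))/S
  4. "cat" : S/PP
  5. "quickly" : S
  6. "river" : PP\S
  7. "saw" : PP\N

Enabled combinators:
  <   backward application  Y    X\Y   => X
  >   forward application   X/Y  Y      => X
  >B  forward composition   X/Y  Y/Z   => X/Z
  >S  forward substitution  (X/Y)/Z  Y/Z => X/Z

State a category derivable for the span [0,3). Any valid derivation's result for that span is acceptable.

NP

[0,8] S   <
  [0,3] NP   <
    [0,2] N   >
      [0,1] "plan" : N/(N/PP)
      [1,2] "near" : N/PP
    [2,3] "ate" : NP\N
  [3,8] S\NP   >
    [3,7] (S\NP)/(PP\N)   >
      [3,4] "read" : ((S\NP)/(PP\N))/S
      [4,7] S   >
        [4,5] "cat" : S/PP
        [5,7] PP   <
          [5,6] "quickly" : S
          [6,7] "river" : PP\S
    [7,8] "saw" : PP\N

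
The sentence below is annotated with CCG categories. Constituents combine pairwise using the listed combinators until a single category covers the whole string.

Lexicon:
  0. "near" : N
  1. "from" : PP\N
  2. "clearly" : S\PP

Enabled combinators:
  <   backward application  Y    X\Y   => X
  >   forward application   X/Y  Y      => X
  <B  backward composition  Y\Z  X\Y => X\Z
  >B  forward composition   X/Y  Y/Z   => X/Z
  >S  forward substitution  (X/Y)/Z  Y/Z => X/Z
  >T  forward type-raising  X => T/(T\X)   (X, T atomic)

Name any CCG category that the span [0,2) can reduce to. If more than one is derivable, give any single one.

PP

[0,3] S   <
  [0,2] PP   >
    [0,1] PP/(PP\N)   >T
      [0,1] "near" : N
    [1,2] "from" : PP\N
  [2,3] "clearly" : S\PP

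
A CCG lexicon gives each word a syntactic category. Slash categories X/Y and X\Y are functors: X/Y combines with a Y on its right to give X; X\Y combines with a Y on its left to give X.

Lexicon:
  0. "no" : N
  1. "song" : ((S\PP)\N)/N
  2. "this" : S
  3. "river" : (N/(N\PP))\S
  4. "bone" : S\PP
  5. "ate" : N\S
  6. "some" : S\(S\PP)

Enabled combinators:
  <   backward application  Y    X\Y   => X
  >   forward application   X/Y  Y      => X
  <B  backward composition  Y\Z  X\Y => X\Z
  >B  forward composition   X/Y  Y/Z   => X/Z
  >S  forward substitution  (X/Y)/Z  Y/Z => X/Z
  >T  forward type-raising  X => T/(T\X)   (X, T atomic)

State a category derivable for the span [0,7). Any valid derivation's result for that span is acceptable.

S

[0,7] S   >
  [0,1] S/(S\N)   >T
    [0,1] "no" : N
  [1,7] S\N   <B
    [1,6] (S\PP)\N   >
      [1,2] "song" : ((S\PP)\N)/N
      [2,6] N   >
        [2,4] N/(N\PP)   <
          [2,3] "this" : S
          [3,4] "river" : (N/(N\PP))\S
        [4,6] N\PP   <B
          [4,5] "bone" : S\PP
          [5,6] "ate" : N\S
    [6,7] "some" : S\(S\PP)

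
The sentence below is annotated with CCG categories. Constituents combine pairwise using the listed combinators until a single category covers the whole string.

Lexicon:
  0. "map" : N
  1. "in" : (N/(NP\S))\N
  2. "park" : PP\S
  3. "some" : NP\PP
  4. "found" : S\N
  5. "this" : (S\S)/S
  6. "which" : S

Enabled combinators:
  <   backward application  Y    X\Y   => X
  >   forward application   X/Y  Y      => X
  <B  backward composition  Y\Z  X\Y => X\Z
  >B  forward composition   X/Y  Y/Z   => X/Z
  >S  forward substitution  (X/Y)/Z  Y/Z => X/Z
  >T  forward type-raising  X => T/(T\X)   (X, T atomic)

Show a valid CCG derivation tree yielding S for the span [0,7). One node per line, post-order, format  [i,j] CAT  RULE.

[0,1] N  lex  "map"
[1,2] (N/(NP\S))\N  lex  "in"
[0,2] N/(NP\S)  <  k=1
[2,3] PP\S  lex  "park"
[3,4] NP\PP  lex  "some"
[2,4] NP\S  <B  k=3
[0,4] N  >  k=2
[4,5] S\N  lex  "found"
[5,6] (S\S)/S  lex  "this"
[6,7] S  lex  "which"
[5,7] S\S  >  k=6
[4,7] S\N  <B  k=5
[0,7] S  <  k=4

[0,7] S   <
  [0,4] N   >
    [0,2] N/(NP\S)   <
      [0,1] "map" : N
      [1,2] "in" : (N/(NP\S))\N
    [2,4] NP\S   <B
      [2,3] "park" : PP\S
      [3,4] "some" : NP\PP
  [4,7] S\N   <B
    [4,5] "found" : S\N
    [5,7] S\S   >
      [5,6] "this" : (S\S)/S
      [6,7] "which" : S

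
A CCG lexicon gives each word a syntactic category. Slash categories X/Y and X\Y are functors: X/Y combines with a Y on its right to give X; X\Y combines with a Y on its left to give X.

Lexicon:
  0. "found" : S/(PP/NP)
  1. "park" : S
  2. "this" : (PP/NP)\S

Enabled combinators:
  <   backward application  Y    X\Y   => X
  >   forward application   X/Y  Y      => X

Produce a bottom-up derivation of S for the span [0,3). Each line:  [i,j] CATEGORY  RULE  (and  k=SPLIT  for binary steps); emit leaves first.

[0,3] S   >
  [0,1] "found" : S/(PP/NP)
  [1,3] PP/NP   <
    [1,2] "park" : S
    [2,3] "this" : (PP/NP)\S

[0,1] S/(PP/NP)  lex  "found"
[1,2] S  lex  "park"
[2,3] (PP/NP)\S  lex  "this"
[1,3] PP/NP  <  k=2
[0,3] S  >  k=1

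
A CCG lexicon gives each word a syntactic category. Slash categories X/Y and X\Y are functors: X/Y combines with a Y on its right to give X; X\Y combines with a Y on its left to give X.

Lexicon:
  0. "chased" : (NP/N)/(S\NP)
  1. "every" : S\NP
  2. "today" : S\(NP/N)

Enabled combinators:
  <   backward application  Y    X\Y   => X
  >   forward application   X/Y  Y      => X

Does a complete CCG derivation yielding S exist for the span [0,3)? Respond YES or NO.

YES

[0,3] S   <
  [0,2] NP/N   >
    [0,1] "chased" : (NP/N)/(S\NP)
    [1,2] "every" : S\NP
  [2,3] "today" : S\(NP/N)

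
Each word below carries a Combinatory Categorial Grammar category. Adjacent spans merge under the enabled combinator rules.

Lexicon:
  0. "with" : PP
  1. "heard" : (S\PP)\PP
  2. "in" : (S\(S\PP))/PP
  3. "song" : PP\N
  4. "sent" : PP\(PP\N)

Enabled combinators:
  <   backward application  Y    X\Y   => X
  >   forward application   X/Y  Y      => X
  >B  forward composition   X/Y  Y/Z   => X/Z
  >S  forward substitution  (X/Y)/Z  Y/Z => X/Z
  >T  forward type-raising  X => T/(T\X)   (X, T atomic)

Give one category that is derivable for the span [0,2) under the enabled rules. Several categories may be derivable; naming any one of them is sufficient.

[0,5] S   <
  [0,2] S\PP   <
    [0,1] "with" : PP
    [1,2] "heard" : (S\PP)\PP
  [2,5] S\(S\PP)   >
    [2,3] "in" : (S\(S\PP))/PP
    [3,5] PP   <
      [3,4] "song" : PP\N
      [4,5] "sent" : PP\(PP\N)

S\PP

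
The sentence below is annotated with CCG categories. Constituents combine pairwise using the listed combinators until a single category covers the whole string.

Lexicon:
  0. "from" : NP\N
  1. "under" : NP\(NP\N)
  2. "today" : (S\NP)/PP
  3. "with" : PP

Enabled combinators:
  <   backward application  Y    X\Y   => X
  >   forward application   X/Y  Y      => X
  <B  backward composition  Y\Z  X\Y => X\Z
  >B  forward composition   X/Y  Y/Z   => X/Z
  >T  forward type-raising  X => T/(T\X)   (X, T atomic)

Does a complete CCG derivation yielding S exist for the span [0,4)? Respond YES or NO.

[0,4] S   <
  [0,2] NP   <
    [0,1] "from" : NP\N
    [1,2] "under" : NP\(NP\N)
  [2,4] S\NP   >
    [2,3] "today" : (S\NP)/PP
    [3,4] "with" : PP

YES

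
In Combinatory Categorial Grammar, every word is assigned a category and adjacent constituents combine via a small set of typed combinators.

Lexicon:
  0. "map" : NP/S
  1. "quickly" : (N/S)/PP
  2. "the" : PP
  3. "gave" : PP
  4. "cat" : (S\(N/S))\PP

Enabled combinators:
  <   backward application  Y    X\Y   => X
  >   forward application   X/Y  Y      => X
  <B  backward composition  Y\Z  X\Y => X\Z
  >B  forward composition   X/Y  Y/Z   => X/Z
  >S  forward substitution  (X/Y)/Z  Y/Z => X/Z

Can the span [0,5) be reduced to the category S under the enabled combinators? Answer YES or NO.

NP/S (N/S)/PP PP PP (S\(N/S))\PP
CKY chart[0,5] = {NP}; S ∉ chart

NO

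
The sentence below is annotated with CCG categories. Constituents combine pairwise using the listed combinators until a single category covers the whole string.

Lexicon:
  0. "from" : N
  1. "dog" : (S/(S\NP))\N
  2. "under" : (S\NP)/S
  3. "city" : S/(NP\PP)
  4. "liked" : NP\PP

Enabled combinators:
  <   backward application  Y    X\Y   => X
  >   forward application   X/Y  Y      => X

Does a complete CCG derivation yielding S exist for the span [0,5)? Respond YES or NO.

[0,5] S   >
  [0,2] S/(S\NP)   <
    [0,1] "from" : N
    [1,2] "dog" : (S/(S\NP))\N
  [2,5] S\NP   >
    [2,3] "under" : (S\NP)/S
    [3,5] S   >
      [3,4] "city" : S/(NP\PP)
      [4,5] "liked" : NP\PP

YES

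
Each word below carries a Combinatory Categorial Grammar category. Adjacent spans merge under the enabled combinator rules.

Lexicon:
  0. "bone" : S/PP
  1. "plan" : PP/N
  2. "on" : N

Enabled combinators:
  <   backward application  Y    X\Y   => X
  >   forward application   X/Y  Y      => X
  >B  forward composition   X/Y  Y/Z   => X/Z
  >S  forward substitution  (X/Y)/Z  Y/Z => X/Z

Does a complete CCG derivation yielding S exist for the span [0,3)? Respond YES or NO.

YES

[0,3] S   >
  [0,1] "bone" : S/PP
  [1,3] PP   >
    [1,2] "plan" : PP/N
    [2,3] "on" : N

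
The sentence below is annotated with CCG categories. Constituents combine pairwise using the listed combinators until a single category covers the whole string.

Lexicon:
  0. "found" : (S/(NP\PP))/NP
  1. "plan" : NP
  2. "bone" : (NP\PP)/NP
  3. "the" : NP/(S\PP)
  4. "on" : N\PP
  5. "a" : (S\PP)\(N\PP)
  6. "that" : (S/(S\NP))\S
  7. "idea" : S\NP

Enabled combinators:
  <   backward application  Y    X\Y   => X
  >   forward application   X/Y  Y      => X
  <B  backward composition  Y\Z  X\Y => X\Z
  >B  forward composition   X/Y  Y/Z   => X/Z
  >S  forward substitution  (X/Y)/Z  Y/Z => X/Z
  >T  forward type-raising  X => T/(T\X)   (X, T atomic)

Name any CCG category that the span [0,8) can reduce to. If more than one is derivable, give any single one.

[0,8] S   >
  [0,7] S/(S\NP)   <
    [0,6] S   >
      [0,3] S/NP   >B
        [0,2] S/(NP\PP)   >
          [0,1] "found" : (S/(NP\PP))/NP
          [1,2] "plan" : NP
        [2,3] "bone" : (NP\PP)/NP
      [3,6] NP   >
        [3,4] "the" : NP/(S\PP)
        [4,6] S\PP   <
          [4,5] "on" : N\PP
          [5,6] "a" : (S\PP)\(N\PP)
    [6,7] "that" : (S/(S\NP))\S
  [7,8] "idea" : S\NP

S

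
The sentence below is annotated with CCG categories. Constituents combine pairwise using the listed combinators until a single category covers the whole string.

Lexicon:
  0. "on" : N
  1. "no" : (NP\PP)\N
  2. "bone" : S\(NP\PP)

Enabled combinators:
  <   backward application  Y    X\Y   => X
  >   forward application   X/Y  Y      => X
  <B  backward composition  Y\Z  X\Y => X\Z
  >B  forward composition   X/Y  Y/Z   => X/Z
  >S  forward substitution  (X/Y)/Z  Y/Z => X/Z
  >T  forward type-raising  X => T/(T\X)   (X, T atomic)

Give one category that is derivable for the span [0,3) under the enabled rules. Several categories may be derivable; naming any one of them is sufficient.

S

[0,3] S   >
  [0,1] S/(S\N)   >T
    [0,1] "on" : N
  [1,3] S\N   <B
    [1,2] "no" : (NP\PP)\N
    [2,3] "bone" : S\(NP\PP)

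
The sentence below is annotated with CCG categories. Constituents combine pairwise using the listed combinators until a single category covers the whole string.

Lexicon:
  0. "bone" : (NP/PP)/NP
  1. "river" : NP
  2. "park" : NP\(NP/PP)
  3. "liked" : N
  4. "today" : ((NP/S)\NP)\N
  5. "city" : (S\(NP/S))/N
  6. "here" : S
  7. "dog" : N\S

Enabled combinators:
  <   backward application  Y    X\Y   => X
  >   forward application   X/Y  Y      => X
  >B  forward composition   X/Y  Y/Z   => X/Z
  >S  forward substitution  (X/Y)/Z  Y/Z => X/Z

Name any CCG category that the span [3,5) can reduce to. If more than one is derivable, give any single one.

(NP/S)\NP

[0,8] S   <
  [0,5] NP/S   <
    [0,3] NP   <
      [0,2] NP/PP   >
        [0,1] "bone" : (NP/PP)/NP
        [1,2] "river" : NP
      [2,3] "park" : NP\(NP/PP)
    [3,5] (NP/S)\NP   <
      [3,4] "liked" : N
      [4,5] "today" : ((NP/S)\NP)\N
  [5,8] S\(NP/S)   >
    [5,6] "city" : (S\(NP/S))/N
    [6,8] N   <
      [6,7] "here" : S
      [7,8] "dog" : N\S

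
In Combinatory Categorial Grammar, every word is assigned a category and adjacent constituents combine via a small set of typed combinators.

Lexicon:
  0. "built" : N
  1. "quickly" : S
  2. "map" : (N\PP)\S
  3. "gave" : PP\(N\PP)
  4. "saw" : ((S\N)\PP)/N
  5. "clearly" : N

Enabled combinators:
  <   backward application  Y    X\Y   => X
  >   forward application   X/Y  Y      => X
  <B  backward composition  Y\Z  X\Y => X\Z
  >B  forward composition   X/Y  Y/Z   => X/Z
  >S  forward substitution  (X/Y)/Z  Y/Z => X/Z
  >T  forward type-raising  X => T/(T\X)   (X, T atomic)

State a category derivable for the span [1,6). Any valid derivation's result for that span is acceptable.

[0,6] S   >
  [0,1] S/(S\N)   >T
    [0,1] "built" : N
  [1,6] S\N   <
    [1,4] PP   <
      [1,2] "quickly" : S
      [2,4] PP\S   <B
        [2,3] "map" : (N\PP)\S
        [3,4] "gave" : PP\(N\PP)
    [4,6] (S\N)\PP   >
      [4,5] "saw" : ((S\N)\PP)/N
      [5,6] "clearly" : N

S\N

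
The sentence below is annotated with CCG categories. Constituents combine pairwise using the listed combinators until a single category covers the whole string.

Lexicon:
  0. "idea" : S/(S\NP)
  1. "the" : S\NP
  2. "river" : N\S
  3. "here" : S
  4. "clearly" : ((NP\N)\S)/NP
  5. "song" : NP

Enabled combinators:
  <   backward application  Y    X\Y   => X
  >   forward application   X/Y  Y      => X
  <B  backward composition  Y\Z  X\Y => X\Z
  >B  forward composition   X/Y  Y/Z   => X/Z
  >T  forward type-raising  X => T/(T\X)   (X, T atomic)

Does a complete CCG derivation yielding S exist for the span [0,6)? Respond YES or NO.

NO

S/(S\NP) S\NP N\S S ((NP\N)\S)/NP NP
CKY chart[0,6] = {N/(N\NP), NP, NP/(NP\NP), PP/(PP\NP), S/(S\NP)}; S ∉ chart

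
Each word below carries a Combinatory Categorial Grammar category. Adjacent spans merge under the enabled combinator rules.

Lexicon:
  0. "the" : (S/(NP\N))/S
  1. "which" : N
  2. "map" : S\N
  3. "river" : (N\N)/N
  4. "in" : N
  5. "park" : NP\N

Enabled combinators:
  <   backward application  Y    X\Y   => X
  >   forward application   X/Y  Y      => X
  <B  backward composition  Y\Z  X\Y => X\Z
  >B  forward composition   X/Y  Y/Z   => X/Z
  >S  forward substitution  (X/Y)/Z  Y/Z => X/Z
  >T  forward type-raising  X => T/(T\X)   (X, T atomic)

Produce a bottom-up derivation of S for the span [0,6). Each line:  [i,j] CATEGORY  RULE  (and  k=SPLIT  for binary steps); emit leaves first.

[0,6] S   >
  [0,3] S/(NP\N)   >
    [0,1] "the" : (S/(NP\N))/S
    [1,3] S   <
      [1,2] "which" : N
      [2,3] "map" : S\N
  [3,6] NP\N   <B
    [3,5] N\N   >
      [3,4] "river" : (N\N)/N
      [4,5] "in" : N
    [5,6] "park" : NP\N

[0,1] (S/(NP\N))/S  lex  "the"
[1,2] N  lex  "which"
[2,3] S\N  lex  "map"
[1,3] S  <  k=2
[0,3] S/(NP\N)  >  k=1
[3,4] (N\N)/N  lex  "river"
[4,5] N  lex  "in"
[3,5] N\N  >  k=4
[5,6] NP\N  lex  "park"
[3,6] NP\N  <B  k=5
[0,6] S  >  k=3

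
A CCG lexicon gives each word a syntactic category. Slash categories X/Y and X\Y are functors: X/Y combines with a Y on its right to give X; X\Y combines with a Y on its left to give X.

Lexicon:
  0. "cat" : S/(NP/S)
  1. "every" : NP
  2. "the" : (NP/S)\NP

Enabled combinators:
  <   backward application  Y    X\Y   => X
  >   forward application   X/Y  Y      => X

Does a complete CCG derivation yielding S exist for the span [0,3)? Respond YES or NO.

[0,3] S   >
  [0,1] "cat" : S/(NP/S)
  [1,3] NP/S   <
    [1,2] "every" : NP
    [2,3] "the" : (NP/S)\NP

YES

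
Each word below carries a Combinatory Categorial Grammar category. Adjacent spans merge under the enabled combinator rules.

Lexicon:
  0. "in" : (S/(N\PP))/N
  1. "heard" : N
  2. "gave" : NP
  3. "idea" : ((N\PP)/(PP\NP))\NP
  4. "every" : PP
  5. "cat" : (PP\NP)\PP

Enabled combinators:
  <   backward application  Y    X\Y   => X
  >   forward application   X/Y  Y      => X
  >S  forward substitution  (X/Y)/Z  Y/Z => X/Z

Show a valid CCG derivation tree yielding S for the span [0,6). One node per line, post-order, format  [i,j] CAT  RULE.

[0,1] (S/(N\PP))/N  lex  "in"
[1,2] N  lex  "heard"
[0,2] S/(N\PP)  >  k=1
[2,3] NP  lex  "gave"
[3,4] ((N\PP)/(PP\NP))\NP  lex  "idea"
[2,4] (N\PP)/(PP\NP)  <  k=3
[4,5] PP  lex  "every"
[5,6] (PP\NP)\PP  lex  "cat"
[4,6] PP\NP  <  k=5
[2,6] N\PP  >  k=4
[0,6] S  >  k=2

[0,6] S   >
  [0,2] S/(N\PP)   >
    [0,1] "in" : (S/(N\PP))/N
    [1,2] "heard" : N
  [2,6] N\PP   >
    [2,4] (N\PP)/(PP\NP)   <
      [2,3] "gave" : NP
      [3,4] "idea" : ((N\PP)/(PP\NP))\NP
    [4,6] PP\NP   <
      [4,5] "every" : PP
      [5,6] "cat" : (PP\NP)\PP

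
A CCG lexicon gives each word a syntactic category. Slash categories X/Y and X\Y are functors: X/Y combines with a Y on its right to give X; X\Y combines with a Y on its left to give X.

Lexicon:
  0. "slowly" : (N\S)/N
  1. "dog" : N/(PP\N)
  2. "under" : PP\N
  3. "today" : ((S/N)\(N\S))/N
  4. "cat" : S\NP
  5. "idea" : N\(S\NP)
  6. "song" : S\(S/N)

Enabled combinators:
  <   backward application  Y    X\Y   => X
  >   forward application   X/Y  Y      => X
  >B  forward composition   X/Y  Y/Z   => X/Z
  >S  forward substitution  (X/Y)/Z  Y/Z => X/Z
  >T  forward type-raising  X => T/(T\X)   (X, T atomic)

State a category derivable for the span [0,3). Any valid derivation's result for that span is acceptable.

[0,7] S   <
  [0,6] S/N   <
    [0,3] N\S   >
      [0,1] "slowly" : (N\S)/N
      [1,3] N   >
        [1,2] "dog" : N/(PP\N)
        [2,3] "under" : PP\N
    [3,6] (S/N)\(N\S)   >
      [3,4] "today" : ((S/N)\(N\S))/N
      [4,6] N   <
        [4,5] "cat" : S\NP
        [5,6] "idea" : N\(S\NP)
  [6,7] "song" : S\(S/N)

N\S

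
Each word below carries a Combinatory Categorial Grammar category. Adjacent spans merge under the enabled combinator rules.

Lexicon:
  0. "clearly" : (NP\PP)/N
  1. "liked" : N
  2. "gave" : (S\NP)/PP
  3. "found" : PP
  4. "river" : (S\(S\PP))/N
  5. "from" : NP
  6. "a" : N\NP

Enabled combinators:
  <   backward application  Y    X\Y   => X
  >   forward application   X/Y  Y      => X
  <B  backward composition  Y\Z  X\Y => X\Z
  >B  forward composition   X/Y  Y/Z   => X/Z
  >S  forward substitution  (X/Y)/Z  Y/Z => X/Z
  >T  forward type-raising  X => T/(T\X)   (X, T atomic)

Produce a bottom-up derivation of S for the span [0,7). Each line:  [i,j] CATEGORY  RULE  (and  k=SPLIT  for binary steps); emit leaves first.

[0,1] (NP\PP)/N  lex  "clearly"
[1,2] N  lex  "liked"
[0,2] NP\PP  >  k=1
[2,3] (S\NP)/PP  lex  "gave"
[3,4] PP  lex  "found"
[2,4] S\NP  >  k=3
[0,4] S\PP  <B  k=2
[4,5] (S\(S\PP))/N  lex  "river"
[5,6] NP  lex  "from"
[6,7] N\NP  lex  "a"
[5,7] N  <  k=6
[4,7] S\(S\PP)  >  k=5
[0,7] S  <  k=4

[0,7] S   <
  [0,4] S\PP   <B
    [0,2] NP\PP   >
      [0,1] "clearly" : (NP\PP)/N
      [1,2] "liked" : N
    [2,4] S\NP   >
      [2,3] "gave" : (S\NP)/PP
      [3,4] "found" : PP
  [4,7] S\(S\PP)   >
    [4,5] "river" : (S\(S\PP))/N
    [5,7] N   <
      [5,6] "from" : NP
      [6,7] "a" : N\NP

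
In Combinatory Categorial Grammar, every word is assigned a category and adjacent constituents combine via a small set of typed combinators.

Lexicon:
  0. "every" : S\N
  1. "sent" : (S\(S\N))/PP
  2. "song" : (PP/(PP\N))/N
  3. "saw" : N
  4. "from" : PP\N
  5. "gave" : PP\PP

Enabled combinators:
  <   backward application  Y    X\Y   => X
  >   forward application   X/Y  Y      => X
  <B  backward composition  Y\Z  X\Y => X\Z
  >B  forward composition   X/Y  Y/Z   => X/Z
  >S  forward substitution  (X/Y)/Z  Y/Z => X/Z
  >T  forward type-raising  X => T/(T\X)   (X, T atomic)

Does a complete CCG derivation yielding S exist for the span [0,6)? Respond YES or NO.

YES

[0,6] S   <
  [0,1] "every" : S\N
  [1,6] S\(S\N)   >
    [1,2] "sent" : (S\(S\N))/PP
    [2,6] PP   >
      [2,4] PP/(PP\N)   >
        [2,3] "song" : (PP/(PP\N))/N
        [3,4] "saw" : N
      [4,6] PP\N   <B
        [4,5] "from" : PP\N
        [5,6] "gave" : PP\PP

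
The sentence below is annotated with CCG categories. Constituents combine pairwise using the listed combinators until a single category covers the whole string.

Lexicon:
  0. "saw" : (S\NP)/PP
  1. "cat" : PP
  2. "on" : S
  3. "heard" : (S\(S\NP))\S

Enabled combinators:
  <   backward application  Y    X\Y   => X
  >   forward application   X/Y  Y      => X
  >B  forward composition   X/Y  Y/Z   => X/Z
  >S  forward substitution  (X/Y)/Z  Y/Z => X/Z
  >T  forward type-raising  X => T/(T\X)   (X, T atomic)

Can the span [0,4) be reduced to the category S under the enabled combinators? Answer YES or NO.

YES

[0,4] S   <
  [0,2] S\NP   >
    [0,1] "saw" : (S\NP)/PP
    [1,2] "cat" : PP
  [2,4] S\(S\NP)   <
    [2,3] "on" : S
    [3,4] "heard" : (S\(S\NP))\S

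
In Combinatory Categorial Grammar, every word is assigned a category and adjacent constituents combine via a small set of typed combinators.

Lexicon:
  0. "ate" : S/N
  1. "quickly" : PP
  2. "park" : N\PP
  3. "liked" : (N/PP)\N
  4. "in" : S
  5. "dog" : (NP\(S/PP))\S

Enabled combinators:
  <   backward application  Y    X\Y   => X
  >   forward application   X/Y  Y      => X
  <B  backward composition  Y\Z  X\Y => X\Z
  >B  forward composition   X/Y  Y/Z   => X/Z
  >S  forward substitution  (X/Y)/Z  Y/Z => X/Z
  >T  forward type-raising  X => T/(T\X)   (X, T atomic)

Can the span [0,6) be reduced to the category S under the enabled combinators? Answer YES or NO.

NO

S/N PP N\PP (N/PP)\N S (NP\(S/PP))\S
CKY chart[0,6] = {N/(N\NP), NP, NP/(NP\NP), PP/(PP\NP), S/(S\NP)}; S ∉ chart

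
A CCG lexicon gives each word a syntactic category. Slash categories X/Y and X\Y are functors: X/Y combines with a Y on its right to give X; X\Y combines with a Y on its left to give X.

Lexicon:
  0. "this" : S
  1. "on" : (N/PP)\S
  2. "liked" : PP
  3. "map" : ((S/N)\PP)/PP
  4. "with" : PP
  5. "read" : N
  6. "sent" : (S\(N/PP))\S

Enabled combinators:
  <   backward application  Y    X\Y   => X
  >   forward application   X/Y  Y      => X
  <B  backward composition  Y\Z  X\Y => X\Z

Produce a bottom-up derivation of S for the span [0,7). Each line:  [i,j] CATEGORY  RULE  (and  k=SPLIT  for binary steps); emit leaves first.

[0,1] S  lex  "this"
[1,2] (N/PP)\S  lex  "on"
[0,2] N/PP  <  k=1
[2,3] PP  lex  "liked"
[3,4] ((S/N)\PP)/PP  lex  "map"
[4,5] PP  lex  "with"
[3,5] (S/N)\PP  >  k=4
[2,5] S/N  <  k=3
[5,6] N  lex  "read"
[2,6] S  >  k=5
[6,7] (S\(N/PP))\S  lex  "sent"
[2,7] S\(N/PP)  <  k=6
[0,7] S  <  k=2

[0,7] S   <
  [0,2] N/PP   <
    [0,1] "this" : S
    [1,2] "on" : (N/PP)\S
  [2,7] S\(N/PP)   <
    [2,6] S   >
      [2,5] S/N   <
        [2,3] "liked" : PP
        [3,5] (S/N)\PP   >
          [3,4] "map" : ((S/N)\PP)/PP
          [4,5] "with" : PP
      [5,6] "read" : N
    [6,7] "sent" : (S\(N/PP))\S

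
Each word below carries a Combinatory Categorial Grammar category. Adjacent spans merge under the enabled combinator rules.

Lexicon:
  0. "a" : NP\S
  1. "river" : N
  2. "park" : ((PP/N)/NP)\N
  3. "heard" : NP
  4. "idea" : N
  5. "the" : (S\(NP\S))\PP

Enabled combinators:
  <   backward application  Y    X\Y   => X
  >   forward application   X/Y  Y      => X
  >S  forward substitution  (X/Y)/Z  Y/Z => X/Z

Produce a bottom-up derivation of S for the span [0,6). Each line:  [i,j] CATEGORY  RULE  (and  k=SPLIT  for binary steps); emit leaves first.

[0,6] S   <
  [0,1] "a" : NP\S
  [1,6] S\(NP\S)   <
    [1,5] PP   >
      [1,4] PP/N   >
        [1,3] (PP/N)/NP   <
          [1,2] "river" : N
          [2,3] "park" : ((PP/N)/NP)\N
        [3,4] "heard" : NP
      [4,5] "idea" : N
    [5,6] "the" : (S\(NP\S))\PP

[0,1] NP\S  lex  "a"
[1,2] N  lex  "river"
[2,3] ((PP/N)/NP)\N  lex  "park"
[1,3] (PP/N)/NP  <  k=2
[3,4] NP  lex  "heard"
[1,4] PP/N  >  k=3
[4,5] N  lex  "idea"
[1,5] PP  >  k=4
[5,6] (S\(NP\S))\PP  lex  "the"
[1,6] S\(NP\S)  <  k=5
[0,6] S  <  k=1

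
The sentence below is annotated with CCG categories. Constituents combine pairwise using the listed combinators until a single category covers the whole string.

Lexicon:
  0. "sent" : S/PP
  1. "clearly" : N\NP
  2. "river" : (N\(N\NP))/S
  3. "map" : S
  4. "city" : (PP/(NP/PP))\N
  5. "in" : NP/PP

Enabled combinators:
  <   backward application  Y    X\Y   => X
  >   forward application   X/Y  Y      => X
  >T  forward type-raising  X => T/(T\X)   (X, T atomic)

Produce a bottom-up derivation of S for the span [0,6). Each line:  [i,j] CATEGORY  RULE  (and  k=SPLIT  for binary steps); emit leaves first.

[0,1] S/PP  lex  "sent"
[1,2] N\NP  lex  "clearly"
[2,3] (N\(N\NP))/S  lex  "river"
[3,4] S  lex  "map"
[2,4] N\(N\NP)  >  k=3
[1,4] N  <  k=2
[4,5] (PP/(NP/PP))\N  lex  "city"
[1,5] PP/(NP/PP)  <  k=4
[5,6] NP/PP  lex  "in"
[1,6] PP  >  k=5
[0,6] S  >  k=1

[0,6] S   >
  [0,1] "sent" : S/PP
  [1,6] PP   >
    [1,5] PP/(NP/PP)   <
      [1,4] N   <
        [1,2] "clearly" : N\NP
        [2,4] N\(N\NP)   >
          [2,3] "river" : (N\(N\NP))/S
          [3,4] "map" : S
      [4,5] "city" : (PP/(NP/PP))\N
    [5,6] "in" : NP/PP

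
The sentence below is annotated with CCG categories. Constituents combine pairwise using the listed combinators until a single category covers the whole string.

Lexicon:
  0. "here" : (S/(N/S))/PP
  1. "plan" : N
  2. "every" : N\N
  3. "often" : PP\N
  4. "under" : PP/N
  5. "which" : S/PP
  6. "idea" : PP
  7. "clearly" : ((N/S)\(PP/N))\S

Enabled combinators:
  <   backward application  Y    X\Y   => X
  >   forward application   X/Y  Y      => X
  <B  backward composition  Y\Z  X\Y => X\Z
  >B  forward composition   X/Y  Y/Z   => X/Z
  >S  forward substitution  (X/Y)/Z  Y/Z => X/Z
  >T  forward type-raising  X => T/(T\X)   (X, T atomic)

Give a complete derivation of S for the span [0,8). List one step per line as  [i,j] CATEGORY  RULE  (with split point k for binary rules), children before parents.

[0,1] (S/(N/S))/PP  lex  "here"
[1,2] N  lex  "plan"
[2,3] N\N  lex  "every"
[3,4] PP\N  lex  "often"
[2,4] PP\N  <B  k=3
[1,4] PP  <  k=2
[0,4] S/(N/S)  >  k=1
[4,5] PP/N  lex  "under"
[5,6] S/PP  lex  "which"
[6,7] PP  lex  "idea"
[5,7] S  >  k=6
[7,8] ((N/S)\(PP/N))\S  lex  "clearly"
[5,8] (N/S)\(PP/N)  <  k=7
[4,8] N/S  <  k=5
[0,8] S  >  k=4

[0,8] S   >
  [0,4] S/(N/S)   >
    [0,1] "here" : (S/(N/S))/PP
    [1,4] PP   <
      [1,2] "plan" : N
      [2,4] PP\N   <B
        [2,3] "every" : N\N
        [3,4] "often" : PP\N
  [4,8] N/S   <
    [4,5] "under" : PP/N
    [5,8] (N/S)\(PP/N)   <
      [5,7] S   >
        [5,6] "which" : S/PP
        [6,7] "idea" : PP
      [7,8] "clearly" : ((N/S)\(PP/N))\S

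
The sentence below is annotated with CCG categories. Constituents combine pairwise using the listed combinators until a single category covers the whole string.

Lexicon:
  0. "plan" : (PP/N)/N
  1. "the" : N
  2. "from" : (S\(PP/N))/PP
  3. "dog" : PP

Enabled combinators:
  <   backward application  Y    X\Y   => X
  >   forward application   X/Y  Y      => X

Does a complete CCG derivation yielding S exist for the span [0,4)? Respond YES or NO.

YES

[0,4] S   <
  [0,2] PP/N   >
    [0,1] "plan" : (PP/N)/N
    [1,2] "the" : N
  [2,4] S\(PP/N)   >
    [2,3] "from" : (S\(PP/N))/PP
    [3,4] "dog" : PP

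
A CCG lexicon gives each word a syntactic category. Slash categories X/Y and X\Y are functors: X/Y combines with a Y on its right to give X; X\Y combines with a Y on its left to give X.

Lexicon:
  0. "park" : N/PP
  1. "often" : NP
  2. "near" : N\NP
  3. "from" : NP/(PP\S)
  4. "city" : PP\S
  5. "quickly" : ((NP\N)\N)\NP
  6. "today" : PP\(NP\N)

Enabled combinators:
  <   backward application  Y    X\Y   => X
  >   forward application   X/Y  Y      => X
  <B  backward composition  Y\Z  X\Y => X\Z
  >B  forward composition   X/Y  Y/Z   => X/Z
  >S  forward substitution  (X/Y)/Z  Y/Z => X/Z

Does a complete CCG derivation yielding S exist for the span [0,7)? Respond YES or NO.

N/PP NP N\NP NP/(PP\S) PP\S ((NP\N)\N)\NP PP\(NP\N)
CKY chart[0,7] = {N}; S ∉ chart

NO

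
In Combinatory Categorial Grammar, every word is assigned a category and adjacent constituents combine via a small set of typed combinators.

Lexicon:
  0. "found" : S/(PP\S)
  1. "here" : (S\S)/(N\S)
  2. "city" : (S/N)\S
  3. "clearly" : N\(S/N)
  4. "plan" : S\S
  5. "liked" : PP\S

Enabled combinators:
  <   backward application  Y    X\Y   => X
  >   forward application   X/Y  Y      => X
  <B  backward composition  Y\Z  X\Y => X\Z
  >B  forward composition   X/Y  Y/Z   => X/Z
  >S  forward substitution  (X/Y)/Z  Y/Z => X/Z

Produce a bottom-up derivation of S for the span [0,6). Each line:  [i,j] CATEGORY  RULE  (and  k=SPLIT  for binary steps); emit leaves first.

[0,1] S/(PP\S)  lex  "found"
[1,2] (S\S)/(N\S)  lex  "here"
[2,3] (S/N)\S  lex  "city"
[3,4] N\(S/N)  lex  "clearly"
[2,4] N\S  <B  k=3
[1,4] S\S  >  k=2
[4,5] S\S  lex  "plan"
[5,6] PP\S  lex  "liked"
[4,6] PP\S  <B  k=5
[1,6] PP\S  <B  k=4
[0,6] S  >  k=1

[0,6] S   >
  [0,1] "found" : S/(PP\S)
  [1,6] PP\S   <B
    [1,4] S\S   >
      [1,2] "here" : (S\S)/(N\S)
      [2,4] N\S   <B
        [2,3] "city" : (S/N)\S
        [3,4] "clearly" : N\(S/N)
    [4,6] PP\S   <B
      [4,5] "plan" : S\S
      [5,6] "liked" : PP\S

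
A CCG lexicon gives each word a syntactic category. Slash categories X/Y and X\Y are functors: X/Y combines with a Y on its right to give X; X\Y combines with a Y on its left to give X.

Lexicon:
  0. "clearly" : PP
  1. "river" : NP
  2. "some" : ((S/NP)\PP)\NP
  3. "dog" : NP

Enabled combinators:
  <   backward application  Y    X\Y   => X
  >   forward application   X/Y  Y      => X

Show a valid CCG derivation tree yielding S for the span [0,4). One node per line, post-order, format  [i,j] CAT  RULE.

[0,1] PP  lex  "clearly"
[1,2] NP  lex  "river"
[2,3] ((S/NP)\PP)\NP  lex  "some"
[1,3] (S/NP)\PP  <  k=2
[0,3] S/NP  <  k=1
[3,4] NP  lex  "dog"
[0,4] S  >  k=3

[0,4] S   >
  [0,3] S/NP   <
    [0,1] "clearly" : PP
    [1,3] (S/NP)\PP   <
      [1,2] "river" : NP
      [2,3] "some" : ((S/NP)\PP)\NP
  [3,4] "dog" : NP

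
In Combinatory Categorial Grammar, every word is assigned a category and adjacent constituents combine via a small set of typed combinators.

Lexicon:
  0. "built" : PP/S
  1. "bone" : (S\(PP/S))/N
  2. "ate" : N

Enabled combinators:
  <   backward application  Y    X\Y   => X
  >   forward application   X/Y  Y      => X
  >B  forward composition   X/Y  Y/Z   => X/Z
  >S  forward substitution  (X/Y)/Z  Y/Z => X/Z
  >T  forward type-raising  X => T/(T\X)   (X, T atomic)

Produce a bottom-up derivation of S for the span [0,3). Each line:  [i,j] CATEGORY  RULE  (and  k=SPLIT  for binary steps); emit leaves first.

[0,1] PP/S  lex  "built"
[1,2] (S\(PP/S))/N  lex  "bone"
[2,3] N  lex  "ate"
[1,3] S\(PP/S)  >  k=2
[0,3] S  <  k=1

[0,3] S   <
  [0,1] "built" : PP/S
  [1,3] S\(PP/S)   >
    [1,2] "bone" : (S\(PP/S))/N
    [2,3] "ate" : N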